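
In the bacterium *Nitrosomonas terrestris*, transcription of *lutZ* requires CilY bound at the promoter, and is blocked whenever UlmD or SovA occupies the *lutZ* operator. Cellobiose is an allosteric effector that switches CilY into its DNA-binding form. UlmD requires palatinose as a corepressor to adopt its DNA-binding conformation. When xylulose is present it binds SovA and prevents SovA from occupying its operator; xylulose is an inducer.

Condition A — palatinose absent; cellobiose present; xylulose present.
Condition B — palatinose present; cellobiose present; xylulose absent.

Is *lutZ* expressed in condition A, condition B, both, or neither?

A only

Condition A:
Palatinose is absent, so UlmD is inactive.
Cellobiose is present, so CilY is active.
Xylulose is present, so SovA is inactive.
No repressor is bound and CilY is active, so *lutZ* is transcribed.
→ *lutZ* is ON in A.
Condition B:
Palatinose is present, so UlmD is active.
Cellobiose is present, so CilY is active.
Xylulose is absent, so SovA is active.
With repressor UlmD bound, *lutZ* is not transcribed.
→ *lutZ* is OFF in B.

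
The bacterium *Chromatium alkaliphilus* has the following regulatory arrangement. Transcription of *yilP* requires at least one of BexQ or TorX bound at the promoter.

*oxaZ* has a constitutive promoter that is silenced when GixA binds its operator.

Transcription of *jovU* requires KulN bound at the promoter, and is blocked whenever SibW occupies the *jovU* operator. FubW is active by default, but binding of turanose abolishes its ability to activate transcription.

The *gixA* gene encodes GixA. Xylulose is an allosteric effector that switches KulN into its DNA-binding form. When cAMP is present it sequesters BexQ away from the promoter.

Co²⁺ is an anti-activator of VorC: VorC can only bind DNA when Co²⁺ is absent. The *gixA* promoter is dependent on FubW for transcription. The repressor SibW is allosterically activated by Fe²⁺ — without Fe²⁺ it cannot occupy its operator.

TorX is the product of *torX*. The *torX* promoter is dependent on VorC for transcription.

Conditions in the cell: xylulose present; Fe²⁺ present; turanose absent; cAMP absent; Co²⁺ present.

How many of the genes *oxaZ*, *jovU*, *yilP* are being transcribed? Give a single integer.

1

Turanose is absent, so FubW is active.
No repressor is bound and FubW is active, so *gixA* is transcribed.
So GixA is produced and active.
With repressor GixA bound, *oxaZ* is not transcribed.
→ *oxaZ* is OFF.
Xylulose is present, so KulN is active.
Fe²⁺ is present, so SibW is active.
With repressor SibW bound, *jovU* is not transcribed.
→ *jovU* is OFF.
cAMP is absent, so BexQ is active.
Co²⁺ is present, so VorC is inactive.
Required activator VorC is absent, so *torX* is not transcribed.
So TorX is not produced.
Activator BexQ is present, so *yilP* is transcribed.
→ *yilP* is ON.
1 of the 3 genes is transcribed.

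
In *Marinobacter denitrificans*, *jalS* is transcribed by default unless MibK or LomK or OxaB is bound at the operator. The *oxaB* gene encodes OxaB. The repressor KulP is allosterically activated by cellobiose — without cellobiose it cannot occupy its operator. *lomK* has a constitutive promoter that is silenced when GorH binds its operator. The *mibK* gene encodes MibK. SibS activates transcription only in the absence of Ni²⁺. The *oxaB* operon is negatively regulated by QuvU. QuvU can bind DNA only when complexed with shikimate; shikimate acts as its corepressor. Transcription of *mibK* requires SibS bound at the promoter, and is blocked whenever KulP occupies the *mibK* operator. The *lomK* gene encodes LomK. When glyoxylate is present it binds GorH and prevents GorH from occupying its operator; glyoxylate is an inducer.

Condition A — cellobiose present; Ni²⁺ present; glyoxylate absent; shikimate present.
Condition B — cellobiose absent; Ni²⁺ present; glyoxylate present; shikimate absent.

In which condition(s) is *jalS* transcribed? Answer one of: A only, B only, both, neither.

Condition A:
Cellobiose is present, so KulP is active.
Ni²⁺ is present, so SibS is inactive.
With repressor KulP bound, *mibK* is not transcribed.
So MibK is not produced.
Glyoxylate is absent, so GorH is active.
With repressor GorH bound, *lomK* is not transcribed.
So LomK is not produced.
Shikimate is present, so QuvU is active.
With repressor QuvU bound, *oxaB* is not transcribed.
So OxaB is not produced.
With no repressor bound, *jalS* is transcribed.
→ *jalS* is ON in A.
Condition B:
Cellobiose is absent, so KulP is inactive.
Ni²⁺ is present, so SibS is inactive.
Required activator SibS is absent, so *mibK* is not transcribed.
So MibK is not produced.
Glyoxylate is present, so GorH is inactive.
With no repressor bound, *lomK* is transcribed.
So LomK is produced and active.
Shikimate is absent, so QuvU is inactive.
With no repressor bound, *oxaB* is transcribed.
So OxaB is produced and active.
With repressor LomK bound, *jalS* is not transcribed.
→ *jalS* is OFF in B.

A only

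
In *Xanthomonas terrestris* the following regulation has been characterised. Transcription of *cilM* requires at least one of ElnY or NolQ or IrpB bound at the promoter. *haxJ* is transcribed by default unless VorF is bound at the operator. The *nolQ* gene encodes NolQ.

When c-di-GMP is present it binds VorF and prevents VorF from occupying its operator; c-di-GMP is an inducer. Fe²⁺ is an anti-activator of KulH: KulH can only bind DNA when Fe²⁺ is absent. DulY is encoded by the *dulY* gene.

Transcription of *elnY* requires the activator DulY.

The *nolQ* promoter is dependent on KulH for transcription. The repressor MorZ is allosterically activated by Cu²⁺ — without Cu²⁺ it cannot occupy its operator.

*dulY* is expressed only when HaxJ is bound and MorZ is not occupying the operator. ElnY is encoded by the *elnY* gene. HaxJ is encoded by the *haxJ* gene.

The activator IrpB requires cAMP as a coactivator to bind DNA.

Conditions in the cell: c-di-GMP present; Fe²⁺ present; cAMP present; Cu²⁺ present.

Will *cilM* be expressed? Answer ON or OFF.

ON

Cu²⁺ is present, so MorZ is active.
c-di-GMP is present, so VorF is inactive.
With no repressor bound, *haxJ* is transcribed.
So HaxJ is produced and active.
With repressor MorZ bound, *dulY* is not transcribed.
So DulY is not produced.
Required activator DulY is absent, so *elnY* is not transcribed.
So ElnY is not produced.
Fe²⁺ is present, so KulH is inactive.
Required activator KulH is absent, so *nolQ* is not transcribed.
So NolQ is not produced.
cAMP is present, so IrpB is active.
Activator IrpB is present, so *cilM* is transcribed.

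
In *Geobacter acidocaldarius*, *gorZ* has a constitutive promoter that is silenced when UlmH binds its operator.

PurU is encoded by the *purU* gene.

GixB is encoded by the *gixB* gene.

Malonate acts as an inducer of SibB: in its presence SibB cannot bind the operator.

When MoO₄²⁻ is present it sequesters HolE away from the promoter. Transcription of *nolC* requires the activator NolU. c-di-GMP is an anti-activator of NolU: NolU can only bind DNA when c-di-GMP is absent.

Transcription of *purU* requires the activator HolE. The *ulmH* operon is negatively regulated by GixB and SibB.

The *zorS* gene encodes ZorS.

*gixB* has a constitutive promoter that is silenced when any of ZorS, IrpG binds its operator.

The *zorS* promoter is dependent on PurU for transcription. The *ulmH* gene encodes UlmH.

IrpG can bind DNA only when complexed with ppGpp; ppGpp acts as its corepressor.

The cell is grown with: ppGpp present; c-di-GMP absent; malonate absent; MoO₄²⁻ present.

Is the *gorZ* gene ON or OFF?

ON

MoO₄²⁻ is present, so HolE is inactive.
Required activator HolE is absent, so *purU* is not transcribed.
So PurU is not produced.
Required activator PurU is absent, so *zorS* is not transcribed.
So ZorS is not produced.
ppGpp is present, so IrpG is active.
With repressor IrpG bound, *gixB* is not transcribed.
So GixB is not produced.
Malonate is absent, so SibB is active.
With repressor SibB bound, *ulmH* is not transcribed.
So UlmH is not produced.
With no repressor bound, *gorZ* is transcribed.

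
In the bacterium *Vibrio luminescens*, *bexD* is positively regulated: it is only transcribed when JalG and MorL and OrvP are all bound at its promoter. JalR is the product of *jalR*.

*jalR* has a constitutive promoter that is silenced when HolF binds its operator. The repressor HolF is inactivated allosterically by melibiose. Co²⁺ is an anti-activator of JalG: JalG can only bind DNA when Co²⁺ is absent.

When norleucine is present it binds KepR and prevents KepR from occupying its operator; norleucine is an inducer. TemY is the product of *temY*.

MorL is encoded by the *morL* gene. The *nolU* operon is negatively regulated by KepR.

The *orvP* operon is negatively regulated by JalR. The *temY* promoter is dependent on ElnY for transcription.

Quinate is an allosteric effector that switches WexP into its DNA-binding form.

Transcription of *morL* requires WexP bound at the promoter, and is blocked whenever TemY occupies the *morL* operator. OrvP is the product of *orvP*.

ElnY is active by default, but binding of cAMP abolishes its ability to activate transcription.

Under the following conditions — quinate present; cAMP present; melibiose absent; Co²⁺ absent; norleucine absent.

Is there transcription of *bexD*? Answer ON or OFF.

ON

Co²⁺ is absent, so JalG is active.
Quinate is present, so WexP is active.
cAMP is present, so ElnY is inactive.
Required activator ElnY is absent, so *temY* is not transcribed.
So TemY is not produced.
No repressor is bound and WexP is active, so *morL* is transcribed.
So MorL is produced and active.
Melibiose is absent, so HolF is active.
With repressor HolF bound, *jalR* is not transcribed.
So JalR is not produced.
With no repressor bound, *orvP* is transcribed.
So OrvP is produced and active.
No repressor is bound and JalG and MorL and OrvP are active, so *bexD* is transcribed.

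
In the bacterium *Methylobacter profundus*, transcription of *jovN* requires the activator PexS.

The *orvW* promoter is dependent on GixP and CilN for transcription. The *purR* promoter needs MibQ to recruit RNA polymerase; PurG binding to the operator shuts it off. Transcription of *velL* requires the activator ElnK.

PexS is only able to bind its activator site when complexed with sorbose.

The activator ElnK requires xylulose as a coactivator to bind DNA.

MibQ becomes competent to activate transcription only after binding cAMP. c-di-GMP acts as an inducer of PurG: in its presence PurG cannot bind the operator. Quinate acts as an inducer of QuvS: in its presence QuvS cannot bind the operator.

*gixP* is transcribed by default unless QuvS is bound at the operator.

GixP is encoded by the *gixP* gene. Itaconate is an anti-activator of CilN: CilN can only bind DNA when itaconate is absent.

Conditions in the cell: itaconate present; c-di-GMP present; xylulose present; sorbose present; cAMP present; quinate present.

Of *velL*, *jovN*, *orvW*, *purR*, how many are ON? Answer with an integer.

3

Xylulose is present, so ElnK is active.
No repressor is bound and ElnK is active, so *velL* is transcribed.
→ *velL* is ON.
Sorbose is present, so PexS is active.
No repressor is bound and PexS is active, so *jovN* is transcribed.
→ *jovN* is ON.
Quinate is present, so QuvS is inactive.
With no repressor bound, *gixP* is transcribed.
So GixP is produced and active.
Itaconate is present, so CilN is inactive.
Required activator CilN is absent, so *orvW* is not transcribed.
→ *orvW* is OFF.
cAMP is present, so MibQ is active.
c-di-GMP is present, so PurG is inactive.
No repressor is bound and MibQ is active, so *purR* is transcribed.
→ *purR* is ON.
3 of the 4 genes are transcribed.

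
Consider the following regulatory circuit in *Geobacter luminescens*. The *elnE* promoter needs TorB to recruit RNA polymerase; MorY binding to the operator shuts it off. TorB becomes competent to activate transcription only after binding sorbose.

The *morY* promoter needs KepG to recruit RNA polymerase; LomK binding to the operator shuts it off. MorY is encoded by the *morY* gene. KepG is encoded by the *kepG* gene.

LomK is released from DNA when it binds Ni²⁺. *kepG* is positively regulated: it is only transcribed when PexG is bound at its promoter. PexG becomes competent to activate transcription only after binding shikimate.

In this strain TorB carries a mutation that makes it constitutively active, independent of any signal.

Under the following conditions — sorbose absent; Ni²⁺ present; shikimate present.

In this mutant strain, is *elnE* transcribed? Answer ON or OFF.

Shikimate is present, so PexG is active.
No repressor is bound and PexG is active, so *kepG* is transcribed.
So KepG is produced and active.
Ni²⁺ is present, so LomK is inactive.
No repressor is bound and KepG is active, so *morY* is transcribed.
So MorY is produced and active.
TorB is constitutively active in this strain.
With repressor MorY bound, *elnE* is not transcribed.

OFF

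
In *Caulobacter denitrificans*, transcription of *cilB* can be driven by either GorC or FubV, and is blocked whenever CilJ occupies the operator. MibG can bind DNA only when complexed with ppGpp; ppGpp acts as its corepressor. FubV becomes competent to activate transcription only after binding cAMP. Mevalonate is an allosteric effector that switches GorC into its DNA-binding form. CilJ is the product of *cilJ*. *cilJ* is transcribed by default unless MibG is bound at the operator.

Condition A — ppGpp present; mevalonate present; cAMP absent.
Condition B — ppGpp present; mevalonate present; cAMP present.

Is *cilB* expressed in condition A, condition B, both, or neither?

Condition A:
ppGpp is present, so MibG is active.
With repressor MibG bound, *cilJ* is not transcribed.
So CilJ is not produced.
Mevalonate is present, so GorC is active.
cAMP is absent, so FubV is inactive.
Activator GorC is present, so *cilB* is transcribed.
→ *cilB* is ON in A.
Condition B:
ppGpp is present, so MibG is active.
With repressor MibG bound, *cilJ* is not transcribed.
So CilJ is not produced.
Mevalonate is present, so GorC is active.
cAMP is present, so FubV is active.
Activator GorC is present, so *cilB* is transcribed.
→ *cilB* is ON in B.

both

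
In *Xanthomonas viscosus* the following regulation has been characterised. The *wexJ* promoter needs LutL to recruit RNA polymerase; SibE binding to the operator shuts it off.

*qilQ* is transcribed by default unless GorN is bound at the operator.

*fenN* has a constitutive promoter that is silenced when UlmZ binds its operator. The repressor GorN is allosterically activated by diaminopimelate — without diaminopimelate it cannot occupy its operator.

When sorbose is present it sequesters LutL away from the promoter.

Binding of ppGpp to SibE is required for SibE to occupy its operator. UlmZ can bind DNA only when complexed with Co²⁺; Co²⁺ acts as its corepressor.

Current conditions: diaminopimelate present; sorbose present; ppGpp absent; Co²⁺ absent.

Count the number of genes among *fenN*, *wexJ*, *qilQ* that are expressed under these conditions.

Co²⁺ is absent, so UlmZ is inactive.
With no repressor bound, *fenN* is transcribed.
→ *fenN* is ON.
Sorbose is present, so LutL is inactive.
ppGpp is absent, so SibE is inactive.
Required activator LutL is absent, so *wexJ* is not transcribed.
→ *wexJ* is OFF.
Diaminopimelate is present, so GorN is active.
With repressor GorN bound, *qilQ* is not transcribed.
→ *qilQ* is OFF.
1 of the 3 genes is transcribed.

1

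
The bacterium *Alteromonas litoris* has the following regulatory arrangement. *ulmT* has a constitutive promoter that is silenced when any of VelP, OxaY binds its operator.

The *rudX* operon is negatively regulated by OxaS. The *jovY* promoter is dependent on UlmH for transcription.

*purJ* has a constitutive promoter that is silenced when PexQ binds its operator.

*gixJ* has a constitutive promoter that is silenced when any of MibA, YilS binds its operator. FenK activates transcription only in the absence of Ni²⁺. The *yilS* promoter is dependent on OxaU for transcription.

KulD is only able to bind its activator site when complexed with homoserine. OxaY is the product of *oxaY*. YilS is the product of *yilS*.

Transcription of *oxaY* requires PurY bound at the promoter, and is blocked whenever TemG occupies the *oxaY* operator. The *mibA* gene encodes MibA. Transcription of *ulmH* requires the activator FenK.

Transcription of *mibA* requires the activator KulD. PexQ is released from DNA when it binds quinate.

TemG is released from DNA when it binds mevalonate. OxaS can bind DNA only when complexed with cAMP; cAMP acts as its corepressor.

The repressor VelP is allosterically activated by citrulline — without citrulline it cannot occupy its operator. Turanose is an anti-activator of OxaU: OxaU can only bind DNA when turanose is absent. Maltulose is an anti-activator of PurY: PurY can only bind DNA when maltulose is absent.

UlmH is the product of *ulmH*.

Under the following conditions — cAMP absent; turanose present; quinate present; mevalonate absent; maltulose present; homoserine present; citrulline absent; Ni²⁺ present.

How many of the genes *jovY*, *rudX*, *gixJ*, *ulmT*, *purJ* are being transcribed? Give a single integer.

Ni²⁺ is present, so FenK is inactive.
Required activator FenK is absent, so *ulmH* is not transcribed.
So UlmH is not produced.
Required activator UlmH is absent, so *jovY* is not transcribed.
→ *jovY* is OFF.
cAMP is absent, so OxaS is inactive.
With no repressor bound, *rudX* is transcribed.
→ *rudX* is ON.
Homoserine is present, so KulD is active.
No repressor is bound and KulD is active, so *mibA* is transcribed.
So MibA is produced and active.
Turanose is present, so OxaU is inactive.
Required activator OxaU is absent, so *yilS* is not transcribed.
So YilS is not produced.
With repressor MibA bound, *gixJ* is not transcribed.
→ *gixJ* is OFF.
Citrulline is absent, so VelP is inactive.
Mevalonate is absent, so TemG is active.
Maltulose is present, so PurY is inactive.
With repressor TemG bound, *oxaY* is not transcribed.
So OxaY is not produced.
With no repressor bound, *ulmT* is transcribed.
→ *ulmT* is ON.
Quinate is present, so PexQ is inactive.
With no repressor bound, *purJ* is transcribed.
→ *purJ* is ON.
3 of the 5 genes are transcribed.

3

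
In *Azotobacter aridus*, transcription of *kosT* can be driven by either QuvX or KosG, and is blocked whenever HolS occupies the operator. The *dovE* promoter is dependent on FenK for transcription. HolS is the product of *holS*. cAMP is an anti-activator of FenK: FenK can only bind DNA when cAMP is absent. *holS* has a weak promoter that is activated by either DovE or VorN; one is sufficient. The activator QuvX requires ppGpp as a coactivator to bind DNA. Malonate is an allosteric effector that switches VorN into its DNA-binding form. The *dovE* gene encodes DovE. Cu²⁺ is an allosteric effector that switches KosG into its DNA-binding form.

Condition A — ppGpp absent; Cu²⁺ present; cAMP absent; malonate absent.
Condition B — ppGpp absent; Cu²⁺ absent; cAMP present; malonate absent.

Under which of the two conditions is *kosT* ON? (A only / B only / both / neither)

Condition A:
ppGpp is absent, so QuvX is inactive.
Cu²⁺ is present, so KosG is active.
cAMP is absent, so FenK is active.
No repressor is bound and FenK is active, so *dovE* is transcribed.
So DovE is produced and active.
Malonate is absent, so VorN is inactive.
Activator DovE is present, so *holS* is transcribed.
So HolS is produced and active.
With repressor HolS bound, *kosT* is not transcribed.
→ *kosT* is OFF in A.
Condition B:
ppGpp is absent, so QuvX is inactive.
Cu²⁺ is absent, so KosG is inactive.
cAMP is present, so FenK is inactive.
Required activator FenK is absent, so *dovE* is not transcribed.
So DovE is not produced.
Malonate is absent, so VorN is inactive.
No activator is available at the *holS* promoter, so *holS* is not transcribed.
So HolS is not produced.
No activator is available at the *kosT* promoter, so *kosT* is not transcribed.
→ *kosT* is OFF in B.

neither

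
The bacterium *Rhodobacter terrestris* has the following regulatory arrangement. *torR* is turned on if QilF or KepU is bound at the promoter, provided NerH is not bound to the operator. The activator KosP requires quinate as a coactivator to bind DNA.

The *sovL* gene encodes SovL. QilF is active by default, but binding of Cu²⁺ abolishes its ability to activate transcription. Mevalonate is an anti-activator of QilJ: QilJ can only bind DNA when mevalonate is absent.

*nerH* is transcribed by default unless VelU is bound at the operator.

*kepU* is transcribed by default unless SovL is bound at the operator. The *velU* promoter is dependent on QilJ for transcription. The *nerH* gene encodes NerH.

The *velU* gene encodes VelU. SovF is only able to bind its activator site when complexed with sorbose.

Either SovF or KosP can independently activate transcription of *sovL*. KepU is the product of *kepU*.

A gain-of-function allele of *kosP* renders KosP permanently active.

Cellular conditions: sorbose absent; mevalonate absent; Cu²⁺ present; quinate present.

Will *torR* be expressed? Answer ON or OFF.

OFF

Cu²⁺ is present, so QilF is inactive.
Mevalonate is absent, so QilJ is active.
No repressor is bound and QilJ is active, so *velU* is transcribed.
So VelU is produced and active.
With repressor VelU bound, *nerH* is not transcribed.
So NerH is not produced.
Sorbose is absent, so SovF is inactive.
KosP is constitutively active in this strain.
Activator KosP is present, so *sovL* is transcribed.
So SovL is produced and active.
With repressor SovL bound, *kepU* is not transcribed.
So KepU is not produced.
No activator is available at the *torR* promoter, so *torR* is not transcribed.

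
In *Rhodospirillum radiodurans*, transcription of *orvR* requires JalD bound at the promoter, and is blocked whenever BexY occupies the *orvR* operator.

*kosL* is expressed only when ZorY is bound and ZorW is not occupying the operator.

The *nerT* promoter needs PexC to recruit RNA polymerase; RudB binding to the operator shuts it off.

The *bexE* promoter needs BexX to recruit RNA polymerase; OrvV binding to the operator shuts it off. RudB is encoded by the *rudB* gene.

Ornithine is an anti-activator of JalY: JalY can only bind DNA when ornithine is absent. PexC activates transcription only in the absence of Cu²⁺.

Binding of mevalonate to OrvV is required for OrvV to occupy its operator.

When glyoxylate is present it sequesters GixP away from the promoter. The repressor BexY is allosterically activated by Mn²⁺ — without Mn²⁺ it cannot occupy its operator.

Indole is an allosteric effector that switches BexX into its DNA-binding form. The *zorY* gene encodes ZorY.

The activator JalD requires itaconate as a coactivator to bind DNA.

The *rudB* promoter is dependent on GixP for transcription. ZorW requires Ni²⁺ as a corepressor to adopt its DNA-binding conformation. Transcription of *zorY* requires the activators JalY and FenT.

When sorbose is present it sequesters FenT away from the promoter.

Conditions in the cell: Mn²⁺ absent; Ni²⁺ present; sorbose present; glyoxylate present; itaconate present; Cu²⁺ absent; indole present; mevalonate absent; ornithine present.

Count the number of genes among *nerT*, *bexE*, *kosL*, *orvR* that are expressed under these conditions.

3

Glyoxylate is present, so GixP is inactive.
Required activator GixP is absent, so *rudB* is not transcribed.
So RudB is not produced.
Cu²⁺ is absent, so PexC is active.
No repressor is bound and PexC is active, so *nerT* is transcribed.
→ *nerT* is ON.
Mevalonate is absent, so OrvV is inactive.
Indole is present, so BexX is active.
No repressor is bound and BexX is active, so *bexE* is transcribed.
→ *bexE* is ON.
Ornithine is present, so JalY is inactive.
Sorbose is present, so FenT is inactive.
Required activator JalY is absent, so *zorY* is not transcribed.
So ZorY is not produced.
Ni²⁺ is present, so ZorW is active.
With repressor ZorW bound, *kosL* is not transcribed.
→ *kosL* is OFF.
Itaconate is present, so JalD is active.
Mn²⁺ is absent, so BexY is inactive.
No repressor is bound and JalD is active, so *orvR* is transcribed.
→ *orvR* is ON.
3 of the 4 genes are transcribed.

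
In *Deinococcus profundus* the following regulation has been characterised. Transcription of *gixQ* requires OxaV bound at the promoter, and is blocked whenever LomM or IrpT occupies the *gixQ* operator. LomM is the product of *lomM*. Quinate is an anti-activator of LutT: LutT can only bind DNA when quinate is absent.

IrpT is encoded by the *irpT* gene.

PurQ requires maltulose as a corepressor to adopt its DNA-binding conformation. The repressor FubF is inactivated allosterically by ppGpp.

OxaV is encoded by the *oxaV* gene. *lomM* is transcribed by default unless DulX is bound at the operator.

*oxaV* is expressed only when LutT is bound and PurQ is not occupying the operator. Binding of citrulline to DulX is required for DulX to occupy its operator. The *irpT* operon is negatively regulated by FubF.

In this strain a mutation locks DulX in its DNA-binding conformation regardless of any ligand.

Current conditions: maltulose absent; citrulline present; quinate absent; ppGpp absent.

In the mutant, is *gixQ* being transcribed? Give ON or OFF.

ON

DulX is constitutively active in this strain.
With repressor DulX bound, *lomM* is not transcribed.
So LomM is not produced.
ppGpp is absent, so FubF is active.
With repressor FubF bound, *irpT* is not transcribed.
So IrpT is not produced.
Maltulose is absent, so PurQ is inactive.
Quinate is absent, so LutT is active.
No repressor is bound and LutT is active, so *oxaV* is transcribed.
So OxaV is produced and active.
No repressor is bound and OxaV is active, so *gixQ* is transcribed.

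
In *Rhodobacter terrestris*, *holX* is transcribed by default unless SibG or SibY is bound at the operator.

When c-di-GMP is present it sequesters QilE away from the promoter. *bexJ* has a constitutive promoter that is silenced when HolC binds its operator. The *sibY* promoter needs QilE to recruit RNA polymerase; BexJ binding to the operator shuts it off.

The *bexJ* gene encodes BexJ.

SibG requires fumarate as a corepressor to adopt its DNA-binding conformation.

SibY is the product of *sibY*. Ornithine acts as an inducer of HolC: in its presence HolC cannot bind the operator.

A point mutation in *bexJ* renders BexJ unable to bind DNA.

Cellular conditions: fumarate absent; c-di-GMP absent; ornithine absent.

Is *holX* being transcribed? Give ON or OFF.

Fumarate is absent, so SibG is inactive.
c-di-GMP is absent, so QilE is active.
BexJ is non-functional in this strain, so it has no effect.
No repressor is bound and QilE is active, so *sibY* is transcribed.
So SibY is produced and active.
With repressor SibY bound, *holX* is not transcribed.

OFF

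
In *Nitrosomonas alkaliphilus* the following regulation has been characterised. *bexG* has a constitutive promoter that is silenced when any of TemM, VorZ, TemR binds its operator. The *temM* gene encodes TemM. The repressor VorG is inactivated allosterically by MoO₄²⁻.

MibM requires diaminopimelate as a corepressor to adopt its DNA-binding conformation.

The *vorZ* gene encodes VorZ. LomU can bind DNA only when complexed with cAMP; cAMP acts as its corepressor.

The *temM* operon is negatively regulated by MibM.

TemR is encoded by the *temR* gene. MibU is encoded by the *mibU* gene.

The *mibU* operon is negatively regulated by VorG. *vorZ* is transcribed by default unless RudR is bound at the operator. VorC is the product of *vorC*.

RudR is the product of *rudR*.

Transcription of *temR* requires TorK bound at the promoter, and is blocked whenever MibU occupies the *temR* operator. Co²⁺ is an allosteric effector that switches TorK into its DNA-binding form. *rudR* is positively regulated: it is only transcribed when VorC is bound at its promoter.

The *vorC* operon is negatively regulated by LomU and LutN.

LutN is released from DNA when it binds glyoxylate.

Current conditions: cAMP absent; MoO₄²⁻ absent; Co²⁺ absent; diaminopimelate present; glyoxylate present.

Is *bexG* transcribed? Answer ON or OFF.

ON

Diaminopimelate is present, so MibM is active.
With repressor MibM bound, *temM* is not transcribed.
So TemM is not produced.
cAMP is absent, so LomU is inactive.
Glyoxylate is present, so LutN is inactive.
With no repressor bound, *vorC* is transcribed.
So VorC is produced and active.
No repressor is bound and VorC is active, so *rudR* is transcribed.
So RudR is produced and active.
With repressor RudR bound, *vorZ* is not transcribed.
So VorZ is not produced.
MoO₄²⁻ is absent, so VorG is active.
With repressor VorG bound, *mibU* is not transcribed.
So MibU is not produced.
Co²⁺ is absent, so TorK is inactive.
Required activator TorK is absent, so *temR* is not transcribed.
So TemR is not produced.
With no repressor bound, *bexG* is transcribed.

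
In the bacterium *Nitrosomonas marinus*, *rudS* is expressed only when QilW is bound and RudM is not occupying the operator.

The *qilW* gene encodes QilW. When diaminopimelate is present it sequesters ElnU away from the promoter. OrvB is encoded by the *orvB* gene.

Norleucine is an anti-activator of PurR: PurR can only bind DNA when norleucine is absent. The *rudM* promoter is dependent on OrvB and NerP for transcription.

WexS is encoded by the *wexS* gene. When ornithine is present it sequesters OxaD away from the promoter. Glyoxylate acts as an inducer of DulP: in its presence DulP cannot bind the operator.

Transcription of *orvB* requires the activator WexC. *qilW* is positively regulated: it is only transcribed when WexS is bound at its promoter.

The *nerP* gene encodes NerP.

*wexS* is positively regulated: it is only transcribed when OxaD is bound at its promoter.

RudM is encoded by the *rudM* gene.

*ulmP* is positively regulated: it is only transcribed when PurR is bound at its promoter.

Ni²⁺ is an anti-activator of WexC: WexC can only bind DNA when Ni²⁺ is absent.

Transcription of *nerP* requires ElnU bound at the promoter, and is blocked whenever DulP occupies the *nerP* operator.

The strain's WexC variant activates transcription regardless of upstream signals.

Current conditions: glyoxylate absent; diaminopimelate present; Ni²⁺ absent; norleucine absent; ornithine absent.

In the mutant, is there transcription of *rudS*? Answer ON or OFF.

WexC is constitutively active in this strain.
No repressor is bound and WexC is active, so *orvB* is transcribed.
So OrvB is produced and active.
Glyoxylate is absent, so DulP is active.
Diaminopimelate is present, so ElnU is inactive.
With repressor DulP bound, *nerP* is not transcribed.
So NerP is not produced.
Required activator NerP is absent, so *rudM* is not transcribed.
So RudM is not produced.
Ornithine is absent, so OxaD is active.
No repressor is bound and OxaD is active, so *wexS* is transcribed.
So WexS is produced and active.
No repressor is bound and WexS is active, so *qilW* is transcribed.
So QilW is produced and active.
No repressor is bound and QilW is active, so *rudS* is transcribed.

ON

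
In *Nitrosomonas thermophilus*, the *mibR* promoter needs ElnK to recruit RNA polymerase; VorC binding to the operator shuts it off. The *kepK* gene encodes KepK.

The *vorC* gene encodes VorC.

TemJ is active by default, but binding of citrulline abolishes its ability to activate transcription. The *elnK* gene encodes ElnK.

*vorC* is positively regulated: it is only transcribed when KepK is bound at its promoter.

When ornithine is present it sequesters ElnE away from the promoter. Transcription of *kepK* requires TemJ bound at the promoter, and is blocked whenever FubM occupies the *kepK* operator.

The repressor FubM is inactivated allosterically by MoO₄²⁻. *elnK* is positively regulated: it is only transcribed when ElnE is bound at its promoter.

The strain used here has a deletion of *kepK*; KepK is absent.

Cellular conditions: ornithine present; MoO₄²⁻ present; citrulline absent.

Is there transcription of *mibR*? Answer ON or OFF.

OFF

Ornithine is present, so ElnE is inactive.
Required activator ElnE is absent, so *elnK* is not transcribed.
So ElnK is not produced.
KepK is non-functional in this strain, so it has no effect.
Required activator KepK is absent, so *vorC* is not transcribed.
So VorC is not produced.
Required activator ElnK is absent, so *mibR* is not transcribed.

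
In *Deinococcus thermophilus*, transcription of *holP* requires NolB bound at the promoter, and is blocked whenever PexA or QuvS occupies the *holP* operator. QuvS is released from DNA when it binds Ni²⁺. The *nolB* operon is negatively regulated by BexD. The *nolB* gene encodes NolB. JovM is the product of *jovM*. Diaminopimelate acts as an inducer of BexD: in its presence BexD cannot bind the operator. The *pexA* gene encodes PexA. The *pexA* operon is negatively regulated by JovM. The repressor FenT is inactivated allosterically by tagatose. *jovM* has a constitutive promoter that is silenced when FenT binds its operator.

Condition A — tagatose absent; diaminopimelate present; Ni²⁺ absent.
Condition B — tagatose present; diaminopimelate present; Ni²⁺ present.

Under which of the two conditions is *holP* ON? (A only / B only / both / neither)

B only

Condition A:
Tagatose is absent, so FenT is active.
With repressor FenT bound, *jovM* is not transcribed.
So JovM is not produced.
With no repressor bound, *pexA* is transcribed.
So PexA is produced and active.
Diaminopimelate is present, so BexD is inactive.
With no repressor bound, *nolB* is transcribed.
So NolB is produced and active.
Ni²⁺ is absent, so QuvS is active.
With repressor PexA bound, *holP* is not transcribed.
→ *holP* is OFF in A.
Condition B:
Tagatose is present, so FenT is inactive.
With no repressor bound, *jovM* is transcribed.
So JovM is produced and active.
With repressor JovM bound, *pexA* is not transcribed.
So PexA is not produced.
Diaminopimelate is present, so BexD is inactive.
With no repressor bound, *nolB* is transcribed.
So NolB is produced and active.
Ni²⁺ is present, so QuvS is inactive.
No repressor is bound and NolB is active, so *holP* is transcribed.
→ *holP* is ON in B.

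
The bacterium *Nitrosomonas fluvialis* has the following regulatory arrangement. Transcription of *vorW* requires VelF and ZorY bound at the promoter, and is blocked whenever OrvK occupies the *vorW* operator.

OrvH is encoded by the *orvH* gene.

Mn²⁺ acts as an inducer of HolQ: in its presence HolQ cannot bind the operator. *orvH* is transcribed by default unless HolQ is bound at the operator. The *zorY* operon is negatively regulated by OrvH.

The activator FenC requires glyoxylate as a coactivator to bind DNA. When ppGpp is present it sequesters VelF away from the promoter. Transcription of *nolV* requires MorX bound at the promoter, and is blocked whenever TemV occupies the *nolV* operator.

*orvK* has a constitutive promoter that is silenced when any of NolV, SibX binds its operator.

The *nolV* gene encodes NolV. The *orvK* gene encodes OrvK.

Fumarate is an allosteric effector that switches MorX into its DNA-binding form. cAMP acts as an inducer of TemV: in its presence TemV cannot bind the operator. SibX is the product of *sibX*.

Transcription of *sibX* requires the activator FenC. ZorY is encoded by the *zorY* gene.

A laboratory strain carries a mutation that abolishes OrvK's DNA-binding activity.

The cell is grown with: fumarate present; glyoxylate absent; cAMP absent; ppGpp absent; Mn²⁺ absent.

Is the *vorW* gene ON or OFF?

ON

ppGpp is absent, so VelF is active.
OrvK is non-functional in this strain, so it has no effect.
Mn²⁺ is absent, so HolQ is active.
With repressor HolQ bound, *orvH* is not transcribed.
So OrvH is not produced.
With no repressor bound, *zorY* is transcribed.
So ZorY is produced and active.
No repressor is bound and VelF and ZorY are active, so *vorW* is transcribed.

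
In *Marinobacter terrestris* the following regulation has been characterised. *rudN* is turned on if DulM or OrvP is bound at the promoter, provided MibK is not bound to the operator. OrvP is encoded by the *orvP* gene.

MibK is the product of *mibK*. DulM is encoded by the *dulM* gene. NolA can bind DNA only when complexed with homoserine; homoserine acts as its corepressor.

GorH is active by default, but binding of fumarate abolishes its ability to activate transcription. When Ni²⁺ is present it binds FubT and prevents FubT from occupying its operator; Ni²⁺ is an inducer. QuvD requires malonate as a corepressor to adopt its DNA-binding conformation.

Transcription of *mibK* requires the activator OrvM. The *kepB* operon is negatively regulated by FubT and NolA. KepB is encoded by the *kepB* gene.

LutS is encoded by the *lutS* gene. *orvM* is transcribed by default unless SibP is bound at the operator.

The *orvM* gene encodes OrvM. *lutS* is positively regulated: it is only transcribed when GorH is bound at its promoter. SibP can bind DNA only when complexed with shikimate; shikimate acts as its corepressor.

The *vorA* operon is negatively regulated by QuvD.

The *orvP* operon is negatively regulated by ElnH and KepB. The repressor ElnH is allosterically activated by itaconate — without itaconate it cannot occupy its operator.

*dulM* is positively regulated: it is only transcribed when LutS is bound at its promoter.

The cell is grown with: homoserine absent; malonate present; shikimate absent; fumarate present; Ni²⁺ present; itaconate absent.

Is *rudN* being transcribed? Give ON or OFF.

OFF

Fumarate is present, so GorH is inactive.
Required activator GorH is absent, so *lutS* is not transcribed.
So LutS is not produced.
Required activator LutS is absent, so *dulM* is not transcribed.
So DulM is not produced.
Itaconate is absent, so ElnH is inactive.
Ni²⁺ is present, so FubT is inactive.
Homoserine is absent, so NolA is inactive.
With no repressor bound, *kepB* is transcribed.
So KepB is produced and active.
With repressor KepB bound, *orvP* is not transcribed.
So OrvP is not produced.
Shikimate is absent, so SibP is inactive.
With no repressor bound, *orvM* is transcribed.
So OrvM is produced and active.
No repressor is bound and OrvM is active, so *mibK* is transcribed.
So MibK is produced and active.
With repressor MibK bound, *rudN* is not transcribed.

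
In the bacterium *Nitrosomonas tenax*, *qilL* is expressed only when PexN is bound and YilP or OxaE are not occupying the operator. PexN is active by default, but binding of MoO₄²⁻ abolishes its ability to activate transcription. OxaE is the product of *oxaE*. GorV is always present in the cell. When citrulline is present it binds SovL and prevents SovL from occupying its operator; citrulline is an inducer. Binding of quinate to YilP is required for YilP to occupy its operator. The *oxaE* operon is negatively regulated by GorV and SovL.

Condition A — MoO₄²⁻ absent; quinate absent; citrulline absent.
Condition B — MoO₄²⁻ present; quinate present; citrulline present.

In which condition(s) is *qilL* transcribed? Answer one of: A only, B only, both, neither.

A only

Condition A:
MoO₄²⁻ is absent, so PexN is active.
Quinate is absent, so YilP is inactive.
GorV is produced constitutively and is active.
Citrulline is absent, so SovL is active.
With repressor GorV bound, *oxaE* is not transcribed.
So OxaE is not produced.
No repressor is bound and PexN is active, so *qilL* is transcribed.
→ *qilL* is ON in A.
Condition B:
MoO₄²⁻ is present, so PexN is inactive.
Quinate is present, so YilP is active.
GorV is produced constitutively and is active.
Citrulline is present, so SovL is inactive.
With repressor GorV bound, *oxaE* is not transcribed.
So OxaE is not produced.
With repressor YilP bound, *qilL* is not transcribed.
→ *qilL* is OFF in B.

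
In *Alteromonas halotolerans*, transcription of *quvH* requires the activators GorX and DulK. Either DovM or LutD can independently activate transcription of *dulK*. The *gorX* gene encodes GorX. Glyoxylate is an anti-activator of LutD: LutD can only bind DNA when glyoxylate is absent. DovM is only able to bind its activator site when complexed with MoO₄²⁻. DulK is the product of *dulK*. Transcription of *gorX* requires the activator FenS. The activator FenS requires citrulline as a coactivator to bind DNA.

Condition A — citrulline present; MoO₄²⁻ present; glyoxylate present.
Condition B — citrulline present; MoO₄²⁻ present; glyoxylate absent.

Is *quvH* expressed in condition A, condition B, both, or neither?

both

Condition A:
Citrulline is present, so FenS is active.
No repressor is bound and FenS is active, so *gorX* is transcribed.
So GorX is produced and active.
MoO₄²⁻ is present, so DovM is active.
Glyoxylate is present, so LutD is inactive.
Activator DovM is present, so *dulK* is transcribed.
So DulK is produced and active.
No repressor is bound and GorX and DulK are active, so *quvH* is transcribed.
→ *quvH* is ON in A.
Condition B:
Citrulline is present, so FenS is active.
No repressor is bound and FenS is active, so *gorX* is transcribed.
So GorX is produced and active.
MoO₄²⁻ is present, so DovM is active.
Glyoxylate is absent, so LutD is active.
Activator DovM is present, so *dulK* is transcribed.
So DulK is produced and active.
No repressor is bound and GorX and DulK are active, so *quvH* is transcribed.
→ *quvH* is ON in B.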